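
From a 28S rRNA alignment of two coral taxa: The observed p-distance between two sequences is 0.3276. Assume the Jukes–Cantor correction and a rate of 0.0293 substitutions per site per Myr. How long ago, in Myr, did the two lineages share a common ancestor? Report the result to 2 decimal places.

7.35

d = −(3/4) ln(1 − 4p/3) = −0.75 ln(1 − 0.4368) = −0.75 ln(0.5632)
  = −0.75 × (-0.574120) = 0.430590 substitutions/site.
Under a molecular clock d = 2μt, so t = d/(2μ) = 0.430590 / (2 × 0.0293) = 7.35 Myr.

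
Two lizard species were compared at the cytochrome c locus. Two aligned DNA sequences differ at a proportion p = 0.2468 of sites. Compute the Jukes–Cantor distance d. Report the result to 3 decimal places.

d = −(3/4) ln(1 − 4p/3) = −0.75 ln(1 − 0.329067) = −0.75 ln(0.670933)
  = −0.75 × (-0.399086) = 0.299315 substitutions/site.

0.299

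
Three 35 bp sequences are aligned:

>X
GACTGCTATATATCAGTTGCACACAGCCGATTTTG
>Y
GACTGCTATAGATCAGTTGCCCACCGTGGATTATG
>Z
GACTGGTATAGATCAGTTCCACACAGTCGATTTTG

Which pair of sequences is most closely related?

X–Y: 6/35 differ, p = 0.171, d = 0.195.
X–Z: 4/35 differ, p = 0.114, d = 0.124.
Y–Z: 6/35 differ, p = 0.171, d = 0.195.
The smallest distance is between X and Z.

X and Z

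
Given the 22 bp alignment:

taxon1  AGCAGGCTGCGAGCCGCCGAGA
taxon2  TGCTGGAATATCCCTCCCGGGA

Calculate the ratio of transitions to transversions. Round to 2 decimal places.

0.20

Transitions are A↔G and C↔T; transversions are all other mismatches.
Transitions: 2. Transversions: 10.
R = 2/10 = 0.20.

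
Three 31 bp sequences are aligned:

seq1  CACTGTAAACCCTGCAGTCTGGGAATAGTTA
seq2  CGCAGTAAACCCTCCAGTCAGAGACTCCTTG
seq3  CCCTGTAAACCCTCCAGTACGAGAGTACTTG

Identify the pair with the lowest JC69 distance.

seq2 and seq3

seq1–seq2: 9/31 differ, p = 0.290, d = 0.367.
seq1–seq3: 8/31 differ, p = 0.258, d = 0.316.
seq2–seq3: 6/31 differ, p = 0.194, d = 0.224.
The smallest distance is between seq2 and seq3.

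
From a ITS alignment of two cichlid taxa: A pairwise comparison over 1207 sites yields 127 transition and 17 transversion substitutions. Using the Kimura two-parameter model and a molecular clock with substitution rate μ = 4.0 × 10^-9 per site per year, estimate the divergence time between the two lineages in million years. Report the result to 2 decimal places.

P = 127/1207 ≈ 0.10522 and Q = 17/1207 ≈ 0.014085.
Under the Kimura two-parameter model, d = −½ ln(1 − 2P − Q) − ¼ ln(1 − 2Q).
1 − 2P − Q = 0.775475, giving −½ ln(0.775475) = 0.127140.
1 − 2Q = 0.97183, giving −¼ ln(0.97183) = 0.007144.
d = 0.127140 + 0.007144 = 0.134284.
Under a molecular clock d = 2μt, so t = d/(2μ) = 0.134284 / (2 × 4.0 × 10^-9) = 16.79 million years.

16.79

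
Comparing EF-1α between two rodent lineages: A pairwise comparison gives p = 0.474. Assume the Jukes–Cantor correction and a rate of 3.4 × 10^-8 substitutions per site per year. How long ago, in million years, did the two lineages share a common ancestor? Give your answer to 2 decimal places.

11.03

d = −(3/4) ln(1 − 4p/3) = −0.75 ln(1 − 0.632) = −0.75 ln(0.368)
  = −0.75 × (-0.999672) = 0.749754 substitutions/site.
Under a molecular clock d = 2μt, so t = d/(2μ) = 0.749754 / (2 × 3.4 × 10^-8) = 11.03 million years.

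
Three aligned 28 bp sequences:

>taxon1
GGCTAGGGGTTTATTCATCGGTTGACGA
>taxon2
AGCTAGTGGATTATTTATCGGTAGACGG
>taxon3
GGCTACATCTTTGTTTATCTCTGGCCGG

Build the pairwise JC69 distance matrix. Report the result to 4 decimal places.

taxon1–taxon2: 6/28 sites differ → p ≈ 0.214286, d = −0.75 ln(1 − 0.285715) = 0.252355 ≈ 0.2524.
taxon1–taxon3: 11/28 sites differ → p ≈ 0.392857, d = −0.75 ln(1 − 0.523809) = 0.556452 ≈ 0.5565.
taxon2–taxon3: 11/28 sites differ → p ≈ 0.392857, d = −0.75 ln(1 − 0.523809) = 0.556452 ≈ 0.5565.

d(taxon1,taxon2) = 0.2524, d(taxon1,taxon3) = 0.5565, d(taxon2,taxon3) = 0.5565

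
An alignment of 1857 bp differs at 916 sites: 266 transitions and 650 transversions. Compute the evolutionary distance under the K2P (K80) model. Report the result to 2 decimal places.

0.81

P = 266/1857 ≈ 0.143242 and Q = 650/1857 ≈ 0.350027.
Under the Kimura two-parameter model, d = −½ ln(1 − 2P − Q) − ¼ ln(1 − 2Q).
1 − 2P − Q = 0.363489, giving −½ ln(0.363489) = 0.506003.
1 − 2Q = 0.299946, giving −¼ ln(0.299946) = 0.301038.
d = 0.506003 + 0.301038 = 0.807041.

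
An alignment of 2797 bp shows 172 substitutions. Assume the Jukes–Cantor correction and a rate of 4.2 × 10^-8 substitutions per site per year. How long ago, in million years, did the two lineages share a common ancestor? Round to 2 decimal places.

0.76

p = 172/2797 ≈ 0.061494.
d = −(3/4) ln(1 − 4p/3) = −0.75 ln(1 − 0.081992) = −0.75 ln(0.918008)
  = −0.75 × (-0.085549) = 0.064162 substitutions/site.
Under a molecular clock d = 2μt, so t = d/(2μ) = 0.064162 / (2 × 4.2 × 10^-8) = 0.76 million years.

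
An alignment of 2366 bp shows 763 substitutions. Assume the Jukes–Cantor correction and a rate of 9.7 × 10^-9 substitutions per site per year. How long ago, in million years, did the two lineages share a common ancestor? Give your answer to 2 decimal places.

21.73

p = 763/2366 ≈ 0.322485.
d = −(3/4) ln(1 − 4p/3) = −0.75 ln(1 − 0.42998) = −0.75 ln(0.57002)
  = −0.75 × (-0.562084) = 0.421563 substitutions/site.
Under a molecular clock d = 2μt, so t = d/(2μ) = 0.421563 / (2 × 9.7 × 10^-9) = 21.73 million years.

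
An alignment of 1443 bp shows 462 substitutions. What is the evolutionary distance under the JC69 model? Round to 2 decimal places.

p = 462/1443 ≈ 0.320166.
d = −(3/4) ln(1 − 4p/3) = −0.75 ln(1 − 0.426888) = −0.75 ln(0.573112)
  = −0.75 × (-0.556674) = 0.417506 substitutions/site.

0.42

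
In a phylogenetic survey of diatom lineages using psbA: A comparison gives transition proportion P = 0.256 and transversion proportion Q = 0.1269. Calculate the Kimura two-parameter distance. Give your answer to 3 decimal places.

0.582

Under the Kimura two-parameter model, d = −½ ln(1 − 2P − Q) − ¼ ln(1 − 2Q).
1 − 2P − Q = 0.3611, giving −½ ln(0.3611) = 0.509300.
1 − 2Q = 0.7462, giving −¼ ln(0.7462) = 0.073190.
d = 0.509300 + 0.073190 = 0.582490.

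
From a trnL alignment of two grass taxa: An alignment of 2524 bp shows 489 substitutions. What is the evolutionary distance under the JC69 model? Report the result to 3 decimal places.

p = 489/2524 ≈ 0.19374.
d = −(3/4) ln(1 − 4p/3) = −0.75 ln(1 − 0.25832) = −0.75 ln(0.74168)
  = −0.75 × (-0.298837) = 0.224128 substitutions/site.

0.224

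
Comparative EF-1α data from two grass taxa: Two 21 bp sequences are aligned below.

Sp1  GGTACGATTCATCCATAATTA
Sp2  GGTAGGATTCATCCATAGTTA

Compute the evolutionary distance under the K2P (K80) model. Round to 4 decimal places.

Of 21 sites, 1 differences are transitions and 1 are transversions, so P = 1/21 ≈ 0.047619 and Q = 1/21 ≈ 0.047619.
Under the Kimura two-parameter model, d = −½ ln(1 − 2P − Q) − ¼ ln(1 − 2Q).
1 − 2P − Q = 0.857143, giving −½ ln(0.857143) = 0.077075.
1 − 2Q = 0.904762, giving −¼ ln(0.904762) = 0.025021.
d = 0.077075 + 0.025021 = 0.102096.

0.1021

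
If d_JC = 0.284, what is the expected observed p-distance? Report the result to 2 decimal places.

0.24

p = (3/4)(1 − e^(−4d/3)) = 0.75 × (1 − e^(-0.378667)) = 0.75 × (1 − 0.684774) = 0.236420.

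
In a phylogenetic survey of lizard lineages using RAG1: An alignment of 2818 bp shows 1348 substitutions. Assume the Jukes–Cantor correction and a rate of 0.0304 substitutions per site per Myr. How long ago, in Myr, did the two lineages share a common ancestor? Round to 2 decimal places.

p = 1348/2818 ≈ 0.478353.
d = −(3/4) ln(1 − 4p/3) = −0.75 ln(1 − 0.637804) = −0.75 ln(0.362196)
  = −0.75 × (-1.015570) = 0.761678 substitutions/site.
Under a molecular clock d = 2μt, so t = d/(2μ) = 0.761678 / (2 × 0.0304) = 12.53 Myr.

12.53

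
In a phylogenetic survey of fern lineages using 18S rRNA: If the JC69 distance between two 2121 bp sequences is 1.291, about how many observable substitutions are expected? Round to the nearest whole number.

Invert JC69: p = (3/4)(1 − e^(−4d/3)) = 0.75 × (1 − e^(-1.721333)) = 0.75 × (1 − 0.178828) = 0.615879.
Expected differing sites = pL ≈ 0.615879 × 2121 = 1306.279359 ≈ 1306.

1306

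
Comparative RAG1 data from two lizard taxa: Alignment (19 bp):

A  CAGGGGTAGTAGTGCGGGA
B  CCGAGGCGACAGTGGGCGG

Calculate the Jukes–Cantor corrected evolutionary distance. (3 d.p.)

0.749

The sequences differ at 9 of 19 sites (2, 4, 7, 8, 9, 10, 15, 17, 19), so p = 9/19 ≈ 0.473684.
d = −(3/4) ln(1 − 4p/3) = −0.75 ln(1 − 0.631579) = −0.75 ln(0.368421)
  = −0.75 × (-0.998529) = 0.748897 substitutions/site.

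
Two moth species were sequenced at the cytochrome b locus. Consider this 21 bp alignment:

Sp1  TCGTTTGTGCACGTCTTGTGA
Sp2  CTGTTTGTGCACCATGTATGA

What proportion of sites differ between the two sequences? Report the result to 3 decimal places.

The sequences differ at 7 of 21 positions (sites 1, 2, 13, 14, 15, 16, 18).
p = 7/21 = 0.333333… ≈ 0.333 (to 3 d.p.).

0.333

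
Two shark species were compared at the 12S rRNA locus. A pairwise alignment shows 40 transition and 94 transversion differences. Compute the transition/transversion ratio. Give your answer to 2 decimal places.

R = 40/94 = 0.425531… ≈ 0.43 (to 2 d.p.).

0.43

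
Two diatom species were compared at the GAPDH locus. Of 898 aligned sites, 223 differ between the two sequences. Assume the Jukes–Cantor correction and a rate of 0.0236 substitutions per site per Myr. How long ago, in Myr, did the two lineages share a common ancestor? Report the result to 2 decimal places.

p = 223/898 ≈ 0.24833.
d = −(3/4) ln(1 − 4p/3) = −0.75 ln(1 − 0.331107) = −0.75 ln(0.668893)
  = −0.75 × (-0.402131) = 0.301598 substitutions/site.
Under a molecular clock d = 2μt, so t = d/(2μ) = 0.301598 / (2 × 0.0236) = 6.39 Myr.

6.39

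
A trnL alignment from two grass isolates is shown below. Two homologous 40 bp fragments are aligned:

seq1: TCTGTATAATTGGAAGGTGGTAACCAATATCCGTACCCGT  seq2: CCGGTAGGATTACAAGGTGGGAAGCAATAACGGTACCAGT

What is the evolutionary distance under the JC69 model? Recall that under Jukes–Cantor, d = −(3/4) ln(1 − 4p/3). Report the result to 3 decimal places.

The sequences differ at 11 of 40 sites, so p = 11/40 = 0.275.
d = −(3/4) ln(1 − 4p/3) = −0.75 ln(1 − 0.366667) = −0.75 ln(0.633333)
  = −0.75 × (-0.456759) = 0.342569 substitutions/site.

0.343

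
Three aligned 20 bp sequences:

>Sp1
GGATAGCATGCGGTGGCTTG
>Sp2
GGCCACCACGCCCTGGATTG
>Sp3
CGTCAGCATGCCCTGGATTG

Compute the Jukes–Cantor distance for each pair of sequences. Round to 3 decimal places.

d(Sp1,Sp2) = 0.471, d(Sp1,Sp3) = 0.383, d(Sp2,Sp3) = 0.233

Sp1–Sp2: 7/20 sites differ → p = 0.35, d = −0.75 ln(1 − 0.466667) = 0.471457 ≈ 0.471.
Sp1–Sp3: 6/20 sites differ → p = 0.3, d = −0.75 ln(1 − 0.4) = 0.383119 ≈ 0.383.
Sp2–Sp3: 4/20 sites differ → p = 0.2, d = −0.75 ln(1 − 0.266667) = 0.232617 ≈ 0.233.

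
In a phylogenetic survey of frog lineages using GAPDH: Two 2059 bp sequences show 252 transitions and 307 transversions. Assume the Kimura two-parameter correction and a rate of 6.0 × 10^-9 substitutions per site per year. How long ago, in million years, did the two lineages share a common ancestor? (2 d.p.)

P = 252/2059 ≈ 0.12239 and Q = 307/2059 ≈ 0.149102.
Under the Kimura two-parameter model, d = −½ ln(1 − 2P − Q) − ¼ ln(1 − 2Q).
1 − 2P − Q = 0.606118, giving −½ ln(0.606118) = 0.250340.
1 − 2Q = 0.701796, giving −¼ ln(0.701796) = 0.088528.
d = 0.250340 + 0.088528 = 0.338868.
Under a molecular clock d = 2μt, so t = d/(2μ) = 0.338868 / (2 × 6.0 × 10^-9) = 28.24 million years.

28.24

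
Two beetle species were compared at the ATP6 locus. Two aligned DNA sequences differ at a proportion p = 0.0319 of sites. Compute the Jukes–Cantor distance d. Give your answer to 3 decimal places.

d = −(3/4) ln(1 − 4p/3) = −0.75 ln(1 − 0.042533) = −0.75 ln(0.957467)
  = −0.75 × (-0.043464) = 0.032598 substitutions/site.

0.033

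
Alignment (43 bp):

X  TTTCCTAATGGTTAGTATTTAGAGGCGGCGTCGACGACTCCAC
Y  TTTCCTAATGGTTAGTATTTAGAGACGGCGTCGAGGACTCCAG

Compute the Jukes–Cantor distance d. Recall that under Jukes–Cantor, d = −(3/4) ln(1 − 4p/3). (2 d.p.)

The sequences differ at 3 of 43 sites (25, 35, 43), so p = 3/43 ≈ 0.069767.
d = −(3/4) ln(1 − 4p/3) = −0.75 ln(1 − 0.093023) = −0.75 ln(0.906977)
  = −0.75 × (-0.097638) = 0.073229 substitutions/site.

0.07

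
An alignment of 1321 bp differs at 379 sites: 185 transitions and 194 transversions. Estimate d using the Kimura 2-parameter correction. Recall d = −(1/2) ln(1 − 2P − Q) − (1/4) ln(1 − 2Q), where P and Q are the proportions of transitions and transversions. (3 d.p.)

P = 185/1321 ≈ 0.140045 and Q = 194/1321 ≈ 0.146858.
Under the Kimura two-parameter model, d = −½ ln(1 − 2P − Q) − ¼ ln(1 − 2Q).
1 − 2P − Q = 0.573052, giving −½ ln(0.573052) = 0.278389.
1 − 2Q = 0.706284, giving −¼ ln(0.706284) = 0.086934.
d = 0.278389 + 0.086934 = 0.365323.

0.365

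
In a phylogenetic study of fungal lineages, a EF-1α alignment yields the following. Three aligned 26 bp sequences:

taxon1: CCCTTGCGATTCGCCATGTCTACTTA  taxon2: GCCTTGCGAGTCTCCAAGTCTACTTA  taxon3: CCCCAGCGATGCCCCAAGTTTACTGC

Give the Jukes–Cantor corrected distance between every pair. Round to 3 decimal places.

d(taxon1,taxon2) = 0.172, d(taxon1,taxon3) = 0.396, d(taxon2,taxon3) = 0.464

taxon1–taxon2: 4/26 sites differ → p ≈ 0.153846, d = −0.75 ln(1 − 0.205128) = 0.172181 ≈ 0.172.
taxon1–taxon3: 8/26 sites differ → p ≈ 0.307692, d = −0.75 ln(1 − 0.410256) = 0.396050 ≈ 0.396.
taxon2–taxon3: 9/26 sites differ → p ≈ 0.346154, d = −0.75 ln(1 − 0.461539) = 0.464280 ≈ 0.464.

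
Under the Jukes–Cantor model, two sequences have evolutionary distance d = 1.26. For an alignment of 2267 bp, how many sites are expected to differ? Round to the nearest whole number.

1383

Invert JC69: p = (3/4)(1 − e^(−4d/3)) = 0.75 × (1 − e^(-1.68)) = 0.75 × (1 − 0.186374) = 0.610220.
Expected differing sites = pL ≈ 0.610220 × 2267 = 1383.36874 ≈ 1383.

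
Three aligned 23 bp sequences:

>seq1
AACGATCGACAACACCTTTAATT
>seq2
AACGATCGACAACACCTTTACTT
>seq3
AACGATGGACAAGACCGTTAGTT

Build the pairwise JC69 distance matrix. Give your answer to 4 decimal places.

d(seq1,seq2) = 0.0448, d(seq1,seq3) = 0.1979, d(seq2,seq3) = 0.1979

seq1–seq2: 1/23 sites differ → p ≈ 0.043478, d = −0.75 ln(1 − 0.057971) = 0.044789 ≈ 0.0448.
seq1–seq3: 4/23 sites differ → p ≈ 0.173913, d = −0.75 ln(1 − 0.231884) = 0.197861 ≈ 0.1979.
seq2–seq3: 4/23 sites differ → p ≈ 0.173913, d = −0.75 ln(1 − 0.231884) = 0.197861 ≈ 0.1979.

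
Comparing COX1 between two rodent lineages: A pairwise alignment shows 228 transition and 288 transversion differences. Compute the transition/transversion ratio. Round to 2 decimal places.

0.79

R = 228/288 = 0.791666… ≈ 0.79 (to 2 d.p.).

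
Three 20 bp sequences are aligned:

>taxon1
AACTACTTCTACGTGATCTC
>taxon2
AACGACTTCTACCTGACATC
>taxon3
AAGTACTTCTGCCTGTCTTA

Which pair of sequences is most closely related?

taxon1 and taxon2

taxon1–taxon2: 4/20 differ, p = 0.200, d = 0.233.
taxon1–taxon3: 7/20 differ, p = 0.350, d = 0.471.
taxon2–taxon3: 6/20 differ, p = 0.300, d = 0.383.
The smallest distance is between taxon1 and taxon2.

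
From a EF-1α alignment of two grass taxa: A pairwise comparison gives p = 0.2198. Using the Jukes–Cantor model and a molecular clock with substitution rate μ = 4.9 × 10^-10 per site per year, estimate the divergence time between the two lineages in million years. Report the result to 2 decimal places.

d = −(3/4) ln(1 − 4p/3) = −0.75 ln(1 − 0.293067) = −0.75 ln(0.706933)
  = −0.75 × (-0.346819) = 0.260114 substitutions/site.
Under a molecular clock d = 2μt, so t = d/(2μ) = 0.260114 / (2 × 4.9 × 10^-10) = 265.42 million years.

265.42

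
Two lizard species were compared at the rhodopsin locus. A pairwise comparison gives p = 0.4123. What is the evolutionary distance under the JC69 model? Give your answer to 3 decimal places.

0.598

d = −(3/4) ln(1 − 4p/3) = −0.75 ln(1 − 0.549733) = −0.75 ln(0.450267)
  = −0.75 × (-0.797915) = 0.598436 substitutions/site.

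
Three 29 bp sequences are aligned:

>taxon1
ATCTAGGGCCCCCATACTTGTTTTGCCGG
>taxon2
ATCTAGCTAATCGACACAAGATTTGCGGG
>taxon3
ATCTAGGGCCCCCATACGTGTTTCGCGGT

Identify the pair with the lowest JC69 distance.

taxon1 and taxon3

taxon1–taxon2: 11/29 differ, p = 0.379, d = 0.529.
taxon1–taxon3: 4/29 differ, p = 0.138, d = 0.152.
taxon2–taxon3: 12/29 differ, p = 0.414, d = 0.602.
The smallest distance is between taxon1 and taxon3.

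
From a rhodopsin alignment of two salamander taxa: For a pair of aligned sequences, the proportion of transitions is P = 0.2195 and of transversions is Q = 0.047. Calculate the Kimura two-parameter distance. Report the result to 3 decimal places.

Under the Kimura two-parameter model, d = −½ ln(1 − 2P − Q) − ¼ ln(1 − 2Q).
1 − 2P − Q = 0.514, giving −½ ln(0.514) = 0.332766.
1 − 2Q = 0.906, giving −¼ ln(0.906) = 0.024679.
d = 0.332766 + 0.024679 = 0.357445.

0.357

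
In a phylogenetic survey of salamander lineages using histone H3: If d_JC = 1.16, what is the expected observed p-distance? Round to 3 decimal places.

0.590

p = (3/4)(1 − e^(−4d/3)) = 0.75 × (1 − e^(-1.546667)) = 0.75 × (1 − 0.212957) = 0.590282.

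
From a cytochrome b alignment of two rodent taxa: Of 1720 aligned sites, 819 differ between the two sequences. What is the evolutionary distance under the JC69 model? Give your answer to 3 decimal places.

p = 819/1720 ≈ 0.476163.
d = −(3/4) ln(1 − 4p/3) = −0.75 ln(1 − 0.634884) = −0.75 ln(0.365116)
  = −0.75 × (-1.007540) = 0.755655 substitutions/site.

0.756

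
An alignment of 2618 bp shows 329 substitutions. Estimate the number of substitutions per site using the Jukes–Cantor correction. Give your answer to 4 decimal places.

p = 329/2618 ≈ 0.125668.
d = −(3/4) ln(1 − 4p/3) = −0.75 ln(1 − 0.167557) = −0.75 ln(0.832443)
  = −0.75 × (-0.183391) = 0.137543 substitutions/site.

0.1375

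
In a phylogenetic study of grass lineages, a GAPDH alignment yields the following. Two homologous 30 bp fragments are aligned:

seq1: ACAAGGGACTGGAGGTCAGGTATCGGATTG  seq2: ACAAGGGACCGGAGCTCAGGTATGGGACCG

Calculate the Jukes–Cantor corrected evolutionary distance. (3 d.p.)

The sequences differ at 5 of 30 sites (10, 15, 24, 28, 29), so p = 5/30 ≈ 0.166667.
d = −(3/4) ln(1 − 4p/3) = −0.75 ln(1 − 0.222223) = −0.75 ln(0.777777)
  = −0.75 × (-0.251315) = 0.188486 substitutions/site.

0.188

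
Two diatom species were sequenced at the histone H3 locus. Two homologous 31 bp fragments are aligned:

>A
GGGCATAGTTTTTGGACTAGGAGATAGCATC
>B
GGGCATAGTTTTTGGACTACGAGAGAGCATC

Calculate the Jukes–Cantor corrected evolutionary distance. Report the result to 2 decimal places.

0.07

The sequences differ at 2 of 31 sites (20, 25), so p = 2/31 ≈ 0.064516.
d = −(3/4) ln(1 − 4p/3) = −0.75 ln(1 − 0.086021) = −0.75 ln(0.913979)
  = −0.75 × (-0.089948) = 0.067461 substitutions/site.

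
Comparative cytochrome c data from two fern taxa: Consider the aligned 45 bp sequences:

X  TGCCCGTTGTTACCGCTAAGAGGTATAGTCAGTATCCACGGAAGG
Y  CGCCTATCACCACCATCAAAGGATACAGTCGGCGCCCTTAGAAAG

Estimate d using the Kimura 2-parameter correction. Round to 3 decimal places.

Of 45 sites, 21 differences are transitions and 1 are transversions, so P = 21/45 ≈ 0.466667 and Q = 1/45 ≈ 0.022222.
Under the Kimura two-parameter model, d = −½ ln(1 − 2P − Q) − ¼ ln(1 − 2Q).
1 − 2P − Q = 0.044444, giving −½ ln(0.044444) = 1.556763.
1 − 2Q = 0.955556, giving −¼ ln(0.955556) = 0.011365.
d = 1.556763 + 0.011365 = 1.568128.

1.568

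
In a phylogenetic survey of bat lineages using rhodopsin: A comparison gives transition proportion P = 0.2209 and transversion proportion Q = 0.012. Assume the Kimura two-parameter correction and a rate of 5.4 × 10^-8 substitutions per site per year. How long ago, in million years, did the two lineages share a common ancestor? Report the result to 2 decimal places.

Under the Kimura two-parameter model, d = −½ ln(1 − 2P − Q) − ¼ ln(1 − 2Q).
1 − 2P − Q = 0.5462, giving −½ ln(0.5462) = 0.302385.
1 − 2Q = 0.976, giving −¼ ln(0.976) = 0.006073.
d = 0.302385 + 0.006073 = 0.308458.
Under a molecular clock d = 2μt, so t = d/(2μ) = 0.308458 / (2 × 5.4 × 10^-8) = 2.86 million years.

2.86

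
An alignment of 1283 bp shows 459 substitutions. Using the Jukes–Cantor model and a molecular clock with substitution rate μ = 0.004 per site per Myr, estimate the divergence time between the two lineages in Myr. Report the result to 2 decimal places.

60.77

p = 459/1283 ≈ 0.357755.
d = −(3/4) ln(1 − 4p/3) = −0.75 ln(1 − 0.477007) = −0.75 ln(0.522993)
  = −0.75 × (-0.648187) = 0.486140 substitutions/site.
Under a molecular clock d = 2μt, so t = d/(2μ) = 0.486140 / (2 × 0.004) = 60.77 Myr.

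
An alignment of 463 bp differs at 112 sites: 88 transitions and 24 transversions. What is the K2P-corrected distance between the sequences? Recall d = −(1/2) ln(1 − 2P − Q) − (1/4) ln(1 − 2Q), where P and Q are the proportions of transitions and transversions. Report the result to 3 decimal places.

P = 88/463 ≈ 0.190065 and Q = 24/463 ≈ 0.051836.
Under the Kimura two-parameter model, d = −½ ln(1 − 2P − Q) − ¼ ln(1 − 2Q).
1 − 2P − Q = 0.568034, giving −½ ln(0.568034) = 0.282787.
1 − 2Q = 0.896328, giving −¼ ln(0.896328) = 0.027362.
d = 0.282787 + 0.027362 = 0.310149.

0.310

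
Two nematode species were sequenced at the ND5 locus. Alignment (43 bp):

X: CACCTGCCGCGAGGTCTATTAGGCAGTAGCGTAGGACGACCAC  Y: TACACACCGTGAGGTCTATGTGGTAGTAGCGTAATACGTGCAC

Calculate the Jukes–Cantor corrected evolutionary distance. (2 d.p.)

0.35

The sequences differ at 12 of 43 sites, so p = 12/43 ≈ 0.27907.
d = −(3/4) ln(1 − 4p/3) = −0.75 ln(1 − 0.372093) = −0.75 ln(0.627907)
  = −0.75 × (-0.465363) = 0.349022 substitutions/site.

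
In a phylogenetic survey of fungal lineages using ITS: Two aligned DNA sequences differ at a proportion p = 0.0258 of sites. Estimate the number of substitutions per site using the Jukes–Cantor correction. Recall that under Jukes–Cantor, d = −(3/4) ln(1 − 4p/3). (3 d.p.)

d = −(3/4) ln(1 − 4p/3) = −0.75 ln(1 − 0.0344) = −0.75 ln(0.9656)
  = −0.75 × (-0.035006) = 0.026255 substitutions/site.

0.026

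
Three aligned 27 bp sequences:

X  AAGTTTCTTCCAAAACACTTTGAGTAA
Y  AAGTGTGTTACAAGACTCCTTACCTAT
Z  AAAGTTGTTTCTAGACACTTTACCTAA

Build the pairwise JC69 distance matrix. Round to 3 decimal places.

d(X,Y) = 0.511, d(X,Z) = 0.441, d(Y,Z) = 0.377

X–Y: 10/27 sites differ → p ≈ 0.37037, d = −0.75 ln(1 − 0.493827) = 0.510658 ≈ 0.511.
X–Z: 9/27 sites differ → p ≈ 0.333333, d = −0.75 ln(1 − 0.444444) = 0.440839 ≈ 0.441.
Y–Z: 8/27 sites differ → p ≈ 0.296296, d = −0.75 ln(1 − 0.395061) = 0.376971 ≈ 0.377.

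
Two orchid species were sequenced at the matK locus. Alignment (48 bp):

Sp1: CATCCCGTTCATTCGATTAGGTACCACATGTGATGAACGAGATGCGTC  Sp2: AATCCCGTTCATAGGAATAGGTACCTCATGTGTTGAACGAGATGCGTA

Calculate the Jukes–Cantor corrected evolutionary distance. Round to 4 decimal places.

0.1622

The sequences differ at 7 of 48 sites (1, 13, 14, 17, 26, 33, 48), so p = 7/48 ≈ 0.145833.
d = −(3/4) ln(1 − 4p/3) = −0.75 ln(1 − 0.194444) = −0.75 ln(0.805556)
  = −0.75 × (-0.216223) = 0.162167 substitutions/site.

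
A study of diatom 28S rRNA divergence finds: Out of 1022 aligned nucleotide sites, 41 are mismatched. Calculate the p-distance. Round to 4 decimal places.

p = 41/1022 = 0.040117… ≈ 0.0401 (to 4 d.p.).

0.0401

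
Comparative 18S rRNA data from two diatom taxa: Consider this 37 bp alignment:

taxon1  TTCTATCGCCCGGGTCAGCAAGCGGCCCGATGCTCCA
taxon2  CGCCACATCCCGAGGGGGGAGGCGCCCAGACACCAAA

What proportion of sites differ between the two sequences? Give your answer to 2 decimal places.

0.51

The sequences differ at 19 of 37 positions.
p = 19/37 = 0.513513… ≈ 0.51 (to 2 d.p.).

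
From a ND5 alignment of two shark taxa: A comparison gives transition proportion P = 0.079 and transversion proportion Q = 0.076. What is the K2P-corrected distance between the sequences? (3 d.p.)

Under the Kimura two-parameter model, d = −½ ln(1 − 2P − Q) − ¼ ln(1 − 2Q).
1 − 2P − Q = 0.766, giving −½ ln(0.766) = 0.133287.
1 − 2Q = 0.848, giving −¼ ln(0.848) = 0.041219.
d = 0.133287 + 0.041219 = 0.174506.

0.175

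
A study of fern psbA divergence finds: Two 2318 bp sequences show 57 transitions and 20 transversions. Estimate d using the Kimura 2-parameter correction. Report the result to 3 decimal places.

0.034

P = 57/2318 ≈ 0.02459 and Q = 20/2318 ≈ 0.008628.
Under the Kimura two-parameter model, d = −½ ln(1 − 2P − Q) − ¼ ln(1 − 2Q).
1 − 2P − Q = 0.942192, giving −½ ln(0.942192) = 0.029773.
1 − 2Q = 0.982744, giving −¼ ln(0.982744) = 0.004352.
d = 0.029773 + 0.004352 = 0.034125.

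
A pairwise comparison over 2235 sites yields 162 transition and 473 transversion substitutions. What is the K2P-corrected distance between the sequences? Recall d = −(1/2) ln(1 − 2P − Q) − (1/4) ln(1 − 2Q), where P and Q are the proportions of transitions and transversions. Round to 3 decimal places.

P = 162/2235 ≈ 0.072483 and Q = 473/2235 ≈ 0.211633.
Under the Kimura two-parameter model, d = −½ ln(1 − 2P − Q) − ¼ ln(1 − 2Q).
1 − 2P − Q = 0.643401, giving −½ ln(0.643401) = 0.220494.
1 − 2Q = 0.576734, giving −¼ ln(0.576734) = 0.137594.
d = 0.220494 + 0.137594 = 0.358088.

0.358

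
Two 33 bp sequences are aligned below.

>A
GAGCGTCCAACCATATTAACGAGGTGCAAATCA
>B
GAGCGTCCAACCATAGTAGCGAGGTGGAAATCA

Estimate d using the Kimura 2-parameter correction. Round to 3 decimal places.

0.097

Of 33 sites, 1 differences are transitions and 2 are transversions, so P = 1/33 ≈ 0.030303 and Q = 2/33 ≈ 0.060606.
Under the Kimura two-parameter model, d = −½ ln(1 − 2P − Q) − ¼ ln(1 − 2Q).
1 − 2P − Q = 0.878788, giving −½ ln(0.878788) = 0.064606.
1 − 2Q = 0.878788, giving −¼ ln(0.878788) = 0.032303.
d = 0.064606 + 0.032303 = 0.096909.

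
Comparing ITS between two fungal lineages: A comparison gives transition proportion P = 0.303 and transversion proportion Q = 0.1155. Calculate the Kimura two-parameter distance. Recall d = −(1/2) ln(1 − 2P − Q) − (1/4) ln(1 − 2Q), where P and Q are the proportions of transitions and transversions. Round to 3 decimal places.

0.705

Under the Kimura two-parameter model, d = −½ ln(1 − 2P − Q) − ¼ ln(1 − 2Q).
1 − 2P − Q = 0.2785, giving −½ ln(0.2785) = 0.639169.
1 − 2Q = 0.769, giving −¼ ln(0.769) = 0.065666.
d = 0.639169 + 0.065666 = 0.704835.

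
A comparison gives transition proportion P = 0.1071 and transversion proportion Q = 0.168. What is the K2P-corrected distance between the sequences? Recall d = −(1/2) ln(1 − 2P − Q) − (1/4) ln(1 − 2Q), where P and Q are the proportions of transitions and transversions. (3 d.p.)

Under the Kimura two-parameter model, d = −½ ln(1 − 2P − Q) − ¼ ln(1 − 2Q).
1 − 2P − Q = 0.6178, giving −½ ln(0.6178) = 0.240795.
1 − 2Q = 0.664, giving −¼ ln(0.664) = 0.102368.
d = 0.240795 + 0.102368 = 0.343163.

0.343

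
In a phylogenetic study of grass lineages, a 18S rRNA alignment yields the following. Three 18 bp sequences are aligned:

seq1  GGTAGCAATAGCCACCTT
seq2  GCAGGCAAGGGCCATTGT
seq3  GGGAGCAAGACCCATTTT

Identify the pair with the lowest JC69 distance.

seq1 and seq3

seq1–seq2: 8/18 differ, p = 0.444, d = 0.673.
seq1–seq3: 5/18 differ, p = 0.278, d = 0.347.
seq2–seq3: 6/18 differ, p = 0.333, d = 0.441.
The smallest distance is between seq1 and seq3.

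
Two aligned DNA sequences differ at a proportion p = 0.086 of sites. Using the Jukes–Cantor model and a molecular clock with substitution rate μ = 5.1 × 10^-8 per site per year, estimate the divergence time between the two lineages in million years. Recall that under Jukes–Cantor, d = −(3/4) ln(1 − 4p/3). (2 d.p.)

d = −(3/4) ln(1 − 4p/3) = −0.75 ln(1 − 0.114667) = −0.75 ln(0.885333)
  = −0.75 × (-0.121791) = 0.091343 substitutions/site.
Under a molecular clock d = 2μt, so t = d/(2μ) = 0.091343 / (2 × 5.1 × 10^-8) = 0.90 million years.

0.90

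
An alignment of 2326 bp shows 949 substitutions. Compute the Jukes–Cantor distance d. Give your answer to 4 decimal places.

0.5889

p = 949/2326 ≈ 0.407997.
d = −(3/4) ln(1 − 4p/3) = −0.75 ln(1 − 0.543996) = −0.75 ln(0.456004)
  = −0.75 × (-0.785254) = 0.588941 substitutions/site.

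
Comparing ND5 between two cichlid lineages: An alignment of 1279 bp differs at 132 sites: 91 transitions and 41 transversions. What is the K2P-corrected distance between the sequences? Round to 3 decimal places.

P = 91/1279 ≈ 0.071149 and Q = 41/1279 ≈ 0.032056.
Under the Kimura two-parameter model, d = −½ ln(1 − 2P − Q) − ¼ ln(1 − 2Q).
1 − 2P − Q = 0.825646, giving −½ ln(0.825646) = 0.095795.
1 − 2Q = 0.935888, giving −¼ ln(0.935888) = 0.016565.
d = 0.095795 + 0.016565 = 0.112360.

0.112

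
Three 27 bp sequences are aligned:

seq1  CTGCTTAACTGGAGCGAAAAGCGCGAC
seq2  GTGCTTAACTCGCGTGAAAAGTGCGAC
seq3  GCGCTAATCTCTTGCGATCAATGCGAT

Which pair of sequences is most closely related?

seq1–seq2: 5/27 differ, p = 0.185, d = 0.213.
seq1–seq3: 12/27 differ, p = 0.444, d = 0.673.
seq2–seq3: 10/27 differ, p = 0.370, d = 0.511.
The smallest distance is between seq1 and seq2.

seq1 and seq2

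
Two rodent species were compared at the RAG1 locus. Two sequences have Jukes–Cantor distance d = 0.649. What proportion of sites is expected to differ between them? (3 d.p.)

p = (3/4)(1 − e^(−4d/3)) = 0.75 × (1 − e^(-0.865333)) = 0.75 × (1 − 0.420911) = 0.434317.

0.434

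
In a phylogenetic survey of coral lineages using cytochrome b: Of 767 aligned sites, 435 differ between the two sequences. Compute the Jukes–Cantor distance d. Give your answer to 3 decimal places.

1.059

p = 435/767 ≈ 0.567145.
d = −(3/4) ln(1 − 4p/3) = −0.75 ln(1 − 0.756193) = −0.75 ln(0.243807)
  = −0.75 × (-1.411378) = 1.058534 substitutions/site.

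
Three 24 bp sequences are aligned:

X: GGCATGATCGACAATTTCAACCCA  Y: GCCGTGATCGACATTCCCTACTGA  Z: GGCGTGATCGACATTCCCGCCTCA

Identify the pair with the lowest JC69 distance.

Y and Z

X–Y: 8/24 differ, p = 0.333, d = 0.441.
X–Z: 7/24 differ, p = 0.292, d = 0.369.
Y–Z: 4/24 differ, p = 0.167, d = 0.188.
The smallest distance is between Y and Z.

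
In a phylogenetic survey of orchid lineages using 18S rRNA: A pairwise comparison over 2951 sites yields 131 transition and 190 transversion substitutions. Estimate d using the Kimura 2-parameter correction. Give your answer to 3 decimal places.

0.118

P = 131/2951 ≈ 0.044392 and Q = 190/2951 ≈ 0.064385.
Under the Kimura two-parameter model, d = −½ ln(1 − 2P − Q) − ¼ ln(1 − 2Q).
1 − 2P − Q = 0.846831, giving −½ ln(0.846831) = 0.083127.
1 − 2Q = 0.87123, giving −¼ ln(0.87123) = 0.034462.
d = 0.083127 + 0.034462 = 0.117589.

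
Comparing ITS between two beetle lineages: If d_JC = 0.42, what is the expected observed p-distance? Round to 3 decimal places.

0.322

p = (3/4)(1 − e^(−4d/3)) = 0.75 × (1 − e^(-0.56)) = 0.75 × (1 − 0.571209) = 0.321593.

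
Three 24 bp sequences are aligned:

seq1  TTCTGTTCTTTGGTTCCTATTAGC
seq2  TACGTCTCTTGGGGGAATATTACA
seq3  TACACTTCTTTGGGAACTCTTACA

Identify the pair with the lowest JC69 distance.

seq1–seq2: 11/24 differ, p = 0.458, d = 0.708.
seq1–seq3: 9/24 differ, p = 0.375, d = 0.520.
seq2–seq3: 7/24 differ, p = 0.292, d = 0.369.
The smallest distance is between seq2 and seq3.

seq2 and seq3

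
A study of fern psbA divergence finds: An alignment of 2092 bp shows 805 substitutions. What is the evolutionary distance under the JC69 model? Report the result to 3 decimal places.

0.540

p = 805/2092 ≈ 0.384799.
d = −(3/4) ln(1 − 4p/3) = −0.75 ln(1 − 0.513065) = −0.75 ln(0.486935)
  = −0.75 × (-0.719625) = 0.539719 substitutions/site.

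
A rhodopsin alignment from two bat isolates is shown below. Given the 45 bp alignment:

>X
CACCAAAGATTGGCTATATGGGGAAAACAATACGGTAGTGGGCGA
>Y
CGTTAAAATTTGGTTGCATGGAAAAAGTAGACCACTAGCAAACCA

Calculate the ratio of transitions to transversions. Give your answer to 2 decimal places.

3.40

Transitions are A↔G and C↔T; transversions are all other mismatches.
Transitions: 17. Transversions: 5.
R = 17/5 = 3.40.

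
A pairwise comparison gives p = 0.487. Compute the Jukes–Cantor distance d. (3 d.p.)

0.786

d = −(3/4) ln(1 − 4p/3) = −0.75 ln(1 − 0.649333) = −0.75 ln(0.350667)
  = −0.75 × (-1.047918) = 0.785939 substitutions/site.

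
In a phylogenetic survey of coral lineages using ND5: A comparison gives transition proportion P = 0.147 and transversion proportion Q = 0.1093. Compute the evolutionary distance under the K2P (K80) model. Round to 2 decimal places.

0.32

Under the Kimura two-parameter model, d = −½ ln(1 − 2P − Q) − ¼ ln(1 − 2Q).
1 − 2P − Q = 0.5967, giving −½ ln(0.5967) = 0.258170.
1 − 2Q = 0.7814, giving −¼ ln(0.7814) = 0.061667.
d = 0.258170 + 0.061667 = 0.319837.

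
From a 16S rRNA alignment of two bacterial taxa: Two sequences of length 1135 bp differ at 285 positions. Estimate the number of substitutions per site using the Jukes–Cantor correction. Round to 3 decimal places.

p = 285/1135 ≈ 0.251101.
d = −(3/4) ln(1 − 4p/3) = −0.75 ln(1 − 0.334801) = −0.75 ln(0.665199)
  = −0.75 × (-0.407669) = 0.305752 substitutions/site.

0.306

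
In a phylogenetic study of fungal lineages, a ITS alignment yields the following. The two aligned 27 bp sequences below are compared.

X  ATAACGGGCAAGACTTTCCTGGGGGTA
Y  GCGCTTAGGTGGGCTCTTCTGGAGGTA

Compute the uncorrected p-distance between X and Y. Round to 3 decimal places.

0.519

The sequences differ at 14 of 27 positions.
p = 14/27 = 0.518518… ≈ 0.519 (to 3 d.p.).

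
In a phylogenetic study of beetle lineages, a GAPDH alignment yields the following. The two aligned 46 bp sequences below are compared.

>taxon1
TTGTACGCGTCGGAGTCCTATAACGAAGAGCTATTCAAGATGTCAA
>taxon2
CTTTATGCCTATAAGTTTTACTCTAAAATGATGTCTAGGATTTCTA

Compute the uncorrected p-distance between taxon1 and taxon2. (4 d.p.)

0.5000

The sequences differ at 23 of 46 positions.
p = 23/46 = 0.5000.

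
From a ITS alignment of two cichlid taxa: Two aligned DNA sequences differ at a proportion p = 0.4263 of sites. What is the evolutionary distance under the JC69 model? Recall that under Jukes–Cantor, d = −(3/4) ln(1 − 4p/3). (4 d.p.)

0.6302

d = −(3/4) ln(1 − 4p/3) = −0.75 ln(1 − 0.5684) = −0.75 ln(0.4316)
  = −0.75 × (-0.840256) = 0.630192 substitutions/site.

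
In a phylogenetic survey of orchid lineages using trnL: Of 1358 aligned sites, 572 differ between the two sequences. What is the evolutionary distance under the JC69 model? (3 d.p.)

p = 572/1358 ≈ 0.421208.
d = −(3/4) ln(1 − 4p/3) = −0.75 ln(1 − 0.561611) = −0.75 ln(0.438389)
  = −0.75 × (-0.824649) = 0.618487 substitutions/site.

0.618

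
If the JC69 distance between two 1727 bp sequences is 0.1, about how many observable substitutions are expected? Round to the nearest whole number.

Invert JC69: p = (3/4)(1 − e^(−4d/3)) = 0.75 × (1 − e^(-0.133333)) = 0.75 × (1 − 0.875174) = 0.093620.
Expected differing sites = pL ≈ 0.093620 × 1727 = 161.68174 ≈ 162.

162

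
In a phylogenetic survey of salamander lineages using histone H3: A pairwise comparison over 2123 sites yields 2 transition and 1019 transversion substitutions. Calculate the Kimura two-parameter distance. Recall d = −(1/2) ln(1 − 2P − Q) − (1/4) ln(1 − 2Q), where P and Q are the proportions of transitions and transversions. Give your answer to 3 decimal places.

P = 2/2123 ≈ 0.000942 and Q = 1019/2123 ≈ 0.479981.
Under the Kimura two-parameter model, d = −½ ln(1 − 2P − Q) − ¼ ln(1 − 2Q).
1 − 2P − Q = 0.518135, giving −½ ln(0.518135) = 0.328760.
1 − 2Q = 0.040038, giving −¼ ln(0.040038) = 0.804482.
d = 0.328760 + 0.804482 = 1.133242.

1.133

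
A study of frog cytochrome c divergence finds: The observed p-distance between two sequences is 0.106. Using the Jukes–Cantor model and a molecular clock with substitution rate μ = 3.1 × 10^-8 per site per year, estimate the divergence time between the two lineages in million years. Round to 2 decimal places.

1.84

d = −(3/4) ln(1 − 4p/3) = −0.75 ln(1 − 0.141333) = −0.75 ln(0.858667)
  = −0.75 × (-0.152374) = 0.114281 substitutions/site.
Under a molecular clock d = 2μt, so t = d/(2μ) = 0.114281 / (2 × 3.1 × 10^-8) = 1.84 million years.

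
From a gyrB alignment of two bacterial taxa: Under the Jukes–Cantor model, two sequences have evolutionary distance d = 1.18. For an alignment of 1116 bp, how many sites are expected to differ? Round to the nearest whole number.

Invert JC69: p = (3/4)(1 − e^(−4d/3)) = 0.75 × (1 − e^(-1.573333)) = 0.75 × (1 − 0.207353) = 0.594485.
Expected differing sites = pL ≈ 0.594485 × 1116 = 663.44526 ≈ 663.

663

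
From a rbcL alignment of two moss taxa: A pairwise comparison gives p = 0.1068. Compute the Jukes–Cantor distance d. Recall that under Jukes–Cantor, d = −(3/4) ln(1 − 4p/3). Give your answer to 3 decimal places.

d = −(3/4) ln(1 − 4p/3) = −0.75 ln(1 − 0.1424) = −0.75 ln(0.8576)
  = −0.75 × (-0.153617) = 0.115213 substitutions/site.

0.115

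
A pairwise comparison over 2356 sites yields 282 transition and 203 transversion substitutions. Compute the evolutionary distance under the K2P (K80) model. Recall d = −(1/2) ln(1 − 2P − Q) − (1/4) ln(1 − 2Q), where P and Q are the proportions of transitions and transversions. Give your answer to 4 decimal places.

0.2442

P = 282/2356 ≈ 0.119694 and Q = 203/2356 ≈ 0.086163.
Under the Kimura two-parameter model, d = −½ ln(1 − 2P − Q) − ¼ ln(1 − 2Q).
1 − 2P − Q = 0.674449, giving −½ ln(0.674449) = 0.196930.
1 − 2Q = 0.827674, giving −¼ ln(0.827674) = 0.047284.
d = 0.196930 + 0.047284 = 0.244214.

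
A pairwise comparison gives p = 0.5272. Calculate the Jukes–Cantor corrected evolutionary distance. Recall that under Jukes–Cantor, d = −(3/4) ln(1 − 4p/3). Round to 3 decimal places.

0.910

d = −(3/4) ln(1 − 4p/3) = −0.75 ln(1 − 0.702933) = −0.75 ln(0.297067)
  = −0.75 × (-1.213798) = 0.910349 substitutions/site.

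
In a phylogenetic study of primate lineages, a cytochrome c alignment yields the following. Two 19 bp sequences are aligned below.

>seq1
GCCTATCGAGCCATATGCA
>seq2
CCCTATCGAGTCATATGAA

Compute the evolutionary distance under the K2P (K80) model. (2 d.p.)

0.18

Of 19 sites, 1 differences are transitions and 2 are transversions, so P = 1/19 ≈ 0.052632 and Q = 2/19 ≈ 0.105263.
Under the Kimura two-parameter model, d = −½ ln(1 − 2P − Q) − ¼ ln(1 − 2Q).
1 − 2P − Q = 0.789473, giving −½ ln(0.789473) = 0.118195.
1 − 2Q = 0.789474, giving −¼ ln(0.789474) = 0.059097.
d = 0.118195 + 0.059097 = 0.177292.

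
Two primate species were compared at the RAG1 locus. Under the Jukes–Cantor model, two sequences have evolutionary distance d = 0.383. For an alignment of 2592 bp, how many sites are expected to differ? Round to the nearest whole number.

Invert JC69: p = (3/4)(1 − e^(−4d/3)) = 0.75 × (1 − e^(-0.510667)) = 0.75 × (1 − 0.600095) = 0.299929.
Expected differing sites = pL ≈ 0.299929 × 2592 = 777.415968 ≈ 777.

777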